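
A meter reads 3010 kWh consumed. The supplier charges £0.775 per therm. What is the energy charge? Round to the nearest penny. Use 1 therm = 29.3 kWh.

£79.62

3010 kWh × (0.03413 therm/kWh) = 102.7 therm
Cost = 102.7 therm × £0.775/therm = £79.62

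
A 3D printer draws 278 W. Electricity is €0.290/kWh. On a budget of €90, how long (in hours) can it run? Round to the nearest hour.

1116 h

Energy budget = €90 / €0.290 per kWh = 310.3 kWh = 310,345 Wh
Runtime = 310,345 Wh / 278 W = 1,116 h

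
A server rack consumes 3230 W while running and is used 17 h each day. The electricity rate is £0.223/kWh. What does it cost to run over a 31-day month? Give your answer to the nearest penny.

£379.59

Energy = 3230 W × 17 h/day × 31 days = 1,702,210 Wh = 1,702 kWh
Cost = 1,702 kWh × £0.223/kWh = £379.59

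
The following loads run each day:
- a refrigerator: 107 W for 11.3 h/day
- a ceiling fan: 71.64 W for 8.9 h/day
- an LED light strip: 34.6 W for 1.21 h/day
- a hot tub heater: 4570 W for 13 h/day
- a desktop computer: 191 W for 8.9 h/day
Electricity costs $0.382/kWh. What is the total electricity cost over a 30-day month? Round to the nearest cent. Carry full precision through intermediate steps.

refrigerator: 107 W × 11.3 h × 30 d = 36,273 Wh = 36.27 kWh
ceiling fan: 71.64 W × 8.9 h × 30 d = 19,128 Wh = 19.13 kWh
LED light strip: 34.6 W × 1.21 h × 30 d = 1,256 Wh = 1.256 kWh
hot tub heater: 4570 W × 13 h × 30 d = 1,782,300 Wh = 1,782 kWh
desktop computer: 191 W × 8.9 h × 30 d = 50,997 Wh = 51 kWh
Total energy = 36.27 + 19.13 + 1.256 + 1,782 + 51 = 1,890 kWh
Cost = 1,890 kWh × $0.382 = $721.96

$721.96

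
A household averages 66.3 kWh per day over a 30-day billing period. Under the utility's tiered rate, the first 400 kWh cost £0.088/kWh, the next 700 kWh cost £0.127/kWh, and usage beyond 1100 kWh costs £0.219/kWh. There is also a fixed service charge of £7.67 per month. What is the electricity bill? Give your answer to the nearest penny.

£326.46

Usage = 66.3 kWh/day × 30 days = 1989 kWh
First 400 kWh × £0.088 = £35.20
Next 700 kWh × £0.127 = £88.90
Remaining 889 kWh × £0.219 = £194.69
Energy charge = £318.79; + service £7.67 = £326.46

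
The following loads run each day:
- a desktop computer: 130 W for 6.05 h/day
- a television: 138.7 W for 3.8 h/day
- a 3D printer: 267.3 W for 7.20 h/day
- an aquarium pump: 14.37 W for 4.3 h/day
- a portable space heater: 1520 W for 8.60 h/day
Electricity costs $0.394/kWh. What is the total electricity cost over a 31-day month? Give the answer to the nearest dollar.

desktop computer: 130 W × 6.05 h × 31 d = 24,382 Wh = 24.38 kWh
television: 138.7 W × 3.8 h × 31 d = 16,339 Wh = 16.34 kWh
3D printer: 267.3 W × 7.20 h × 31 d = 59,661 Wh = 59.66 kWh
aquarium pump: 14.37 W × 4.3 h × 31 d = 1,916 Wh = 1.916 kWh
portable space heater: 1520 W × 8.60 h × 31 d = 405,232 Wh = 405.2 kWh
Total energy = 24.38 + 16.34 + 59.66 + 1.916 + 405.2 = 507.5 kWh
Cost = 507.5 kWh × $0.394 = $199.97 ≈ $200

$200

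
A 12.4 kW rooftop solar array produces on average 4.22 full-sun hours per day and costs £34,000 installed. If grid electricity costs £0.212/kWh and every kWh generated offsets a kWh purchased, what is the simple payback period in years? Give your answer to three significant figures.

8.40 years

Daily generation = 12.4 kW × 4.22 h = 52.33 kWh
Annual generation = 52.33 × 365 = 19100 kWh
Annual savings = 19100 × £0.212 = £4,049.14
Payback = £34,000 / £4,049.14 = 8.4 years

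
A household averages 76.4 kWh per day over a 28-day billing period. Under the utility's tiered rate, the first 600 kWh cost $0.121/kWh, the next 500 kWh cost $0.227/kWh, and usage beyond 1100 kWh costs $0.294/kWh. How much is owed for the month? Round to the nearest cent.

Usage = 76.4 kWh/day × 28 days = 2139.2 kWh
First 600 kWh × $0.121 = $72.60
Next 500 kWh × $0.227 = $113.50
Remaining 1039.2 kWh × $0.294 = $305.52
Total = $491.62

$491.62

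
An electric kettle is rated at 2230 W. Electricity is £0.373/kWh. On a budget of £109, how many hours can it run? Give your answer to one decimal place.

131.0 h

Energy budget = £109 / £0.373 per kWh = 292.2 kWh = 292,225 Wh
Runtime = 292,225 Wh / 2230 W = 131 h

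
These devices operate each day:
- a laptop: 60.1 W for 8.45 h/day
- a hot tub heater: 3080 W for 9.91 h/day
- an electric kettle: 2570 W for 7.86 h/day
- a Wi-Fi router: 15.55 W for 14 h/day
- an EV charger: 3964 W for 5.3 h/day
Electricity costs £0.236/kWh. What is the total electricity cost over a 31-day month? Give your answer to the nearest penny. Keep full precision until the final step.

laptop: 60.1 W × 8.45 h × 31 d = 15,743 Wh = 15.74 kWh
hot tub heater: 3080 W × 9.91 h × 31 d = 946,207 Wh = 946.2 kWh
electric kettle: 2570 W × 7.86 h × 31 d = 626,206 Wh = 626.2 kWh
Wi-Fi router: 15.55 W × 14 h × 31 d = 6,749 Wh = 6.749 kWh
EV charger: 3964 W × 5.3 h × 31 d = 651,285 Wh = 651.3 kWh
Total energy = 15.74 + 946.2 + 626.2 + 6.749 + 651.3 = 2,246 kWh
Cost = 2,246 kWh × £0.236 = £530.10

£530.10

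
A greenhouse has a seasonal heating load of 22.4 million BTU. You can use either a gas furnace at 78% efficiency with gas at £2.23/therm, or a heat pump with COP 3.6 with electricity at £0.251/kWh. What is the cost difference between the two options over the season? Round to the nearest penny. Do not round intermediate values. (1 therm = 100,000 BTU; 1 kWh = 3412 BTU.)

£182.68

Heat load = 22.4 × 10⁶ BTU = 22,400,000 BTU
Gas: input = 22,400,000 / 0.78 = 28,717,949 BTU = 287.2 therm → 287.2 × £2.23 = £640.41
Heat pump: 22,400,000 BTU / 3412 = 6,565 kWh heat; / 3.6 = 1,824 kWh in → × £0.251 = £457.73
Difference = |£640.41 − £457.73| = £182.68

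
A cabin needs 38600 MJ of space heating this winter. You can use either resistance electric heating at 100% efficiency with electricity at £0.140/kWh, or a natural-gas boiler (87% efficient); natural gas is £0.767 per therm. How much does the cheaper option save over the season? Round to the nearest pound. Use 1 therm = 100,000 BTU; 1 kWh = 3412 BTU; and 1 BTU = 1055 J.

£1179

Heat load = 38600 MJ = 38,600,000,000 J / 1055 = 36,587,678 BTU
Gas: input = 36,587,678 / 0.87 = 42,054,802 BTU = 420.5 therm → 420.5 × £0.767 = £322.56
Electric: 36,587,678 BTU / 3412 = 10,720 kWh → × £0.140 = £1,501.25
Difference = |£322.56 − £1,501.25| = £1,178.69 ≈ £1179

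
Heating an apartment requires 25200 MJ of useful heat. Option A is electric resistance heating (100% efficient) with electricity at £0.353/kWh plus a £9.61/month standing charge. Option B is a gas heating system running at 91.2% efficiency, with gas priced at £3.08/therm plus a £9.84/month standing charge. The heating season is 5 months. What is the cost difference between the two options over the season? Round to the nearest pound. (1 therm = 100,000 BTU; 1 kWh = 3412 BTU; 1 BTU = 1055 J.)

Heat load = 25200 MJ = 25,200,000,000 J / 1055 = 23,886,256 BTU
Gas: input = 23,886,256 / 0.912 = 26,191,070 BTU = 261.9 therm → 261.9 × £3.08 = £806.68; + 5 × £9.84 standing = £855.88
Electric: 23,886,256 BTU / 3412 = 7,001 kWh → × £0.353 = £2,471.23; + 5 × £9.61 standing = £2,519.28
Difference = |£855.88 − £2,519.28| = £1,663.40 ≈ £1663

£1663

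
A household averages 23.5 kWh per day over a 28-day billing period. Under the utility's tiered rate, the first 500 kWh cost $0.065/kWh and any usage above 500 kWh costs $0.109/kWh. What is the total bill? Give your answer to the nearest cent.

Usage = 23.5 kWh/day × 28 days = 658 kWh
First 500 kWh × $0.065 = $32.50
Remaining 158 kWh × $0.109 = $17.22
Total = $49.72

$49.72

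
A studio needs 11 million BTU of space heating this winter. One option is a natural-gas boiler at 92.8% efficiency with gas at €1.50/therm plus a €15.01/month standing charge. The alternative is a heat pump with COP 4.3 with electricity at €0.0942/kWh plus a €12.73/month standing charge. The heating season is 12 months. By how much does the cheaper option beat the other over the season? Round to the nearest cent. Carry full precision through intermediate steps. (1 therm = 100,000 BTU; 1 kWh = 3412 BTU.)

Heat load = 11 × 10⁶ BTU = 11,000,000 BTU
Gas: input = 11,000,000 / 0.928 = 11,853,448 BTU = 118.5 therm → 118.5 × €1.50 = €177.80; + 12 × €15.01 standing = €357.92
Heat pump: 11,000,000 BTU / 3412 = 3,224 kWh heat; / 4.3 = 749.7 kWh in → × €0.0942 = €70.63; + 12 × €12.73 standing = €223.39
Difference = |€357.92 − €223.39| = €134.54

€134.54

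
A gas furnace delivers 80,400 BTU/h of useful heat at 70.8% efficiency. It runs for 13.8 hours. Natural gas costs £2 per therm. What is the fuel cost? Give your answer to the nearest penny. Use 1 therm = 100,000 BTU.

£31.34

Heat delivered = 80,400 BTU/h × 13.8 h = 1,109,520 BTU
Gas input = 1,109,520 / 0.708 = 1,567,119 BTU
= 1,567,119 / 100,000 = 15.67 therm
Cost = 15.67 × £2/therm = £31.34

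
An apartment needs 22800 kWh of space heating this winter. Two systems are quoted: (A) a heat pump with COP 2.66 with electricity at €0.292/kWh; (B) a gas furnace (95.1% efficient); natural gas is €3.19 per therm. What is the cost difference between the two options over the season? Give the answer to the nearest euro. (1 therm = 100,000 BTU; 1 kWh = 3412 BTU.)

€107

Heat load = 22800 kWh × 3412 = 77,793,600 BTU
Gas: input = 77,793,600 / 0.951 = 81,801,893 BTU = 818 therm → 818 × €3.19 = €2,609.48
Heat pump: 77,793,600 BTU / 3412 = 22,800 kWh heat; / 2.66 = 8,571 kWh in → × €0.292 = €2,502.86
Difference = |€2,609.48 − €2,502.86| = €106.62 ≈ €107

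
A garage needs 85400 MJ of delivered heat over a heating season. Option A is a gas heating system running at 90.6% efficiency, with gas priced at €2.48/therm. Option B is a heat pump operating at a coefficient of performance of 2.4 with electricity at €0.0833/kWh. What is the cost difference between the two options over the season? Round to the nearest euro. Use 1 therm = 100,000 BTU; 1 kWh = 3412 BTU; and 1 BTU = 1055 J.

€1392

Heat load = 85400 MJ = 85,400,000,000 J / 1055 = 80,947,867 BTU
Gas: input = 80,947,867 / 0.906 = 89,346,432 BTU = 893.5 therm → 893.5 × €2.48 = €2,215.79
Heat pump: 80,947,867 BTU / 3412 = 23,720 kWh heat; / 2.4 = 9,885 kWh in → × €0.0833 = €823.44
Difference = |€2,215.79 − €823.44| = €1,392.35 ≈ €1392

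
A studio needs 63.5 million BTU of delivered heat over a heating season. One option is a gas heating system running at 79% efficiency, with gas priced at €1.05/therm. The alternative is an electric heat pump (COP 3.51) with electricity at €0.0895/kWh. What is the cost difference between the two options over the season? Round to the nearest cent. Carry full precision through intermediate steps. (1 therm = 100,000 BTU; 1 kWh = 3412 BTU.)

Heat load = 63.5 × 10⁶ BTU = 63,500,000 BTU
Gas: input = 63,500,000 / 0.79 = 80,379,747 BTU = 803.8 therm → 803.8 × €1.05 = €843.99
Heat pump: 63,500,000 BTU / 3412 = 18,610 kWh heat; / 3.51 = 5,302 kWh in → × €0.0895 = €474.55
Difference = |€843.99 − €474.55| = €369.44

€369.44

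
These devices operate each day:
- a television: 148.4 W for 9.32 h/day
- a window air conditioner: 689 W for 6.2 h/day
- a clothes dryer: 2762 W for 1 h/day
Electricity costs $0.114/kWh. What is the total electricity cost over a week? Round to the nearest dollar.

$7

television: 148.4 W × 9.32 h × 7 d = 9,682 Wh = 9.682 kWh
window air conditioner: 689 W × 6.2 h × 7 d = 29,903 Wh = 29.9 kWh
clothes dryer: 2762 W × 1 h × 7 d = 19,334 Wh = 19.33 kWh
Total energy = 9.682 + 29.9 + 19.33 = 58.92 kWh
Cost = 58.92 kWh × $0.114 = $6.72 ≈ $7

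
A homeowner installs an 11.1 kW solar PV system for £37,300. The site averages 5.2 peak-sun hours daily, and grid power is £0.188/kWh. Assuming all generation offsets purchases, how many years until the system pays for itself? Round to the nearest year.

9 years

Daily generation = 11.1 kW × 5.2 h = 57.72 kWh
Annual generation = 57.72 × 365 = 21068 kWh
Annual savings = 21068 × £0.188 = £3,960.75
Payback = £37,300 / £3,960.75 = 9.42 years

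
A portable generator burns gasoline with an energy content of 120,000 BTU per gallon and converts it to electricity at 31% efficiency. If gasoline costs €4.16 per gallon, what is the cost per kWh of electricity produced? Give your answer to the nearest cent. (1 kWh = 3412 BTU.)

Electrical output per gallon = 120,000 BTU × 0.31 / 3412 BTU/kWh = 10.9 kWh
Cost per kWh = €4.16 / 10.9 kWh = €0.382

€0.38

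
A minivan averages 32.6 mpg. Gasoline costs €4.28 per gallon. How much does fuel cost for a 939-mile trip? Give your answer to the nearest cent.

€123.28

Fuel = 939 mi / 32.6 mpg = 28.8 gal
Cost = 28.8 gal × €4.28/gal = €123.28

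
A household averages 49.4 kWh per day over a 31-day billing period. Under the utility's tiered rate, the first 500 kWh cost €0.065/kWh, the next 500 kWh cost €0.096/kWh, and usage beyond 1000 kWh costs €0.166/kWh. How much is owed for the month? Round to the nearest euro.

Usage = 49.4 kWh/day × 31 days = 1531.4 kWh
First 500 kWh × €0.065 = €32.50
Next 500 kWh × €0.096 = €48.00
Remaining 531.4 kWh × €0.166 = €88.21
Total = €168.71 ≈ €169

€169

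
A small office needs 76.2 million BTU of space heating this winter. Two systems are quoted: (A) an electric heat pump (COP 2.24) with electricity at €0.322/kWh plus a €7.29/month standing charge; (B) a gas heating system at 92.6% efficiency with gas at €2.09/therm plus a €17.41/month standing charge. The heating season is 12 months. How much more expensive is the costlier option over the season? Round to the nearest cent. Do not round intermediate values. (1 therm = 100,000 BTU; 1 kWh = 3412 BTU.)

€1369.07

Heat load = 76.2 × 10⁶ BTU = 76,200,000 BTU
Gas: input = 76,200,000 / 0.926 = 82,289,417 BTU = 822.9 therm → 822.9 × €2.09 = €1,719.85; + 12 × €17.41 standing = €1,928.77
Heat pump: 76,200,000 BTU / 3412 = 22,330 kWh heat; / 2.24 = 9,970 kWh in → × €0.322 = €3,210.36; + 12 × €7.29 standing = €3,297.84
Difference = |€1,928.77 − €3,297.84| = €1,369.07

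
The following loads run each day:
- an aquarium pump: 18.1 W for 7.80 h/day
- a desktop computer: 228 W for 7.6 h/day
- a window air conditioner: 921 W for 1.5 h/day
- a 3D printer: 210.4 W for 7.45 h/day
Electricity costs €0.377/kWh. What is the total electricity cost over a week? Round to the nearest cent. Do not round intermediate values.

aquarium pump: 18.1 W × 7.80 h × 7 d = 988 Wh = 0.9883 kWh
desktop computer: 228 W × 7.6 h × 7 d = 12,130 Wh = 12.13 kWh
window air conditioner: 921 W × 1.5 h × 7 d = 9,670 Wh = 9.671 kWh
3D printer: 210.4 W × 7.45 h × 7 d = 10,972 Wh = 10.97 kWh
Total energy = 0.9883 + 12.13 + 9.671 + 10.97 = 33.76 kWh
Cost = 33.76 kWh × €0.377 = €12.73

€12.73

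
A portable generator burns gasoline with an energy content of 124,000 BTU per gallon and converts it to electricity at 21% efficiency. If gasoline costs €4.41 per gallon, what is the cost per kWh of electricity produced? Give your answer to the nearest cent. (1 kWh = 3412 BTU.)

Electrical output per gallon = 124,000 BTU × 0.21 / 3412 BTU/kWh = 7.632 kWh
Cost per kWh = €4.41 / 7.632 kWh = €0.578

€0.58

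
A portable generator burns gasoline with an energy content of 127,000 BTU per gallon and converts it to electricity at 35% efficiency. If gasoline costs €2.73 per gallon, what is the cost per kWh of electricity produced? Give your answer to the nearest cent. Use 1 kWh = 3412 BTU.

Electrical output per gallon = 127,000 BTU × 0.35 / 3412 BTU/kWh = 13.03 kWh
Cost per kWh = €2.73 / 13.03 kWh = €0.210

€0.21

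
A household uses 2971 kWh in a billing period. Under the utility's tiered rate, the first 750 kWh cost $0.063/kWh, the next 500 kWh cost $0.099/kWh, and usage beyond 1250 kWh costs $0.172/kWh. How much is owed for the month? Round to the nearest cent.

$392.76

First 750 kWh × $0.063 = $47.25
Next 500 kWh × $0.099 = $49.50
Remaining 1721 kWh × $0.172 = $296.01
Total = $392.76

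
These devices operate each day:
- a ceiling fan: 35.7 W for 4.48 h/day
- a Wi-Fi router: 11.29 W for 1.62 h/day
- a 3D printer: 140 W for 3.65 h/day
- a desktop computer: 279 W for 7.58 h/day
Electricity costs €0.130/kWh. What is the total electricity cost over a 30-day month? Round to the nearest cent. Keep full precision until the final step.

ceiling fan: 35.7 W × 4.48 h × 30 d = 4,798 Wh = 4.798 kWh
Wi-Fi router: 11.29 W × 1.62 h × 30 d = 549 Wh = 0.5487 kWh
3D printer: 140 W × 3.65 h × 30 d = 15,330 Wh = 15.33 kWh
desktop computer: 279 W × 7.58 h × 30 d = 63,445 Wh = 63.44 kWh
Total energy = 4.798 + 0.5487 + 15.33 + 63.44 = 84.12 kWh
Cost = 84.12 kWh × €0.130 = €10.94

€10.94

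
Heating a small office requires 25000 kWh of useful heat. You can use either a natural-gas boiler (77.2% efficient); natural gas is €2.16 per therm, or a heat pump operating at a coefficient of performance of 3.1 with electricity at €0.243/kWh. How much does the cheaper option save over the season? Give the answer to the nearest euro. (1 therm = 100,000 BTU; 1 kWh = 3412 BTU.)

Heat load = 25000 kWh × 3412 = 85,300,000 BTU
Gas: input = 85,300,000 / 0.772 = 110,492,228 BTU = 1,105 therm → 1,105 × €2.16 = €2,386.63
Heat pump: 85,300,000 BTU / 3412 = 25,000 kWh heat; / 3.1 = 8,065 kWh in → × €0.243 = €1,959.68
Difference = |€2,386.63 − €1,959.68| = €426.95 ≈ €427

€427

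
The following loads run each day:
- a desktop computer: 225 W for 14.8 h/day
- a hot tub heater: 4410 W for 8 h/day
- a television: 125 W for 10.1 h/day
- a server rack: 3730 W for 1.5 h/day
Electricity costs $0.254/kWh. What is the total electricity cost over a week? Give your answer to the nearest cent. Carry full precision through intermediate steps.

$80.84

desktop computer: 225 W × 14.8 h × 7 d = 23,310 Wh = 23.31 kWh
hot tub heater: 4410 W × 8 h × 7 d = 246,960 Wh = 247 kWh
television: 125 W × 10.1 h × 7 d = 8,838 Wh = 8.838 kWh
server rack: 3730 W × 1.5 h × 7 d = 39,165 Wh = 39.16 kWh
Total energy = 23.31 + 247 + 8.838 + 39.16 = 318.3 kWh
Cost = 318.3 kWh × $0.254 = $80.84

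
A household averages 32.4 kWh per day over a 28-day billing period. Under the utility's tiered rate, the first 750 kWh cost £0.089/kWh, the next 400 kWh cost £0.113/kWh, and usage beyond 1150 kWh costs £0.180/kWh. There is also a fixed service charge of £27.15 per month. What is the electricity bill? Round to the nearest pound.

Usage = 32.4 kWh/day × 28 days = 907.2 kWh
First 750 kWh × £0.089 = £66.75
Next 157.2 kWh × £0.113 = £17.76
Remaining tier: 0 kWh (not reached)
Energy charge = £84.51; + service £27.15 = £111.66 ≈ £112

£112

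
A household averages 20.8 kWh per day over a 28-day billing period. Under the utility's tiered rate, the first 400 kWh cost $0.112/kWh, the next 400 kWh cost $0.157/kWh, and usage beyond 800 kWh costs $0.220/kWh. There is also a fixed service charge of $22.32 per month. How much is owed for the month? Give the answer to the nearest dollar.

$96

Usage = 20.8 kWh/day × 28 days = 582.4 kWh
First 400 kWh × $0.112 = $44.80
Next 182.4 kWh × $0.157 = $28.64
Remaining tier: 0 kWh (not reached)
Energy charge = $73.44; + service $22.32 = $95.76 ≈ $96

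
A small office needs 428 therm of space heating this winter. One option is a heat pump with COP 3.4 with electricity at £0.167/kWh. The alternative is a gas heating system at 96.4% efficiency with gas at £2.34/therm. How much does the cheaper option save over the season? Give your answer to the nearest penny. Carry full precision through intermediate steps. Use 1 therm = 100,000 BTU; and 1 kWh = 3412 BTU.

Heat load = 428 therm × 100,000 = 42,800,000 BTU
Gas: input = 42,800,000 / 0.964 = 44,398,340 BTU = 444 therm → 444 × £2.34 = £1,038.92
Heat pump: 42,800,000 BTU / 3412 = 12,540 kWh heat; / 3.4 = 3,689 kWh in → × £0.167 = £616.13
Difference = |£1,038.92 − £616.13| = £422.79

£422.79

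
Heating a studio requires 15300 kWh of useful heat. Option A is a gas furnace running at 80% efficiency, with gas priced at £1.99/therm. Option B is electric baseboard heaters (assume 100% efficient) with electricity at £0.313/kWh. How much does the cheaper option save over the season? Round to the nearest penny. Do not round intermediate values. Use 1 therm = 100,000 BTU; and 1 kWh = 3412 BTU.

£3490.34

Heat load = 15300 kWh × 3412 = 52,203,600 BTU
Gas: input = 52,203,600 / 0.80 = 65,254,500 BTU = 652.5 therm → 652.5 × £1.99 = £1,298.56
Electric: 52,203,600 BTU / 3412 = 15,300 kWh → × £0.313 = £4,788.90
Difference = |£1,298.56 − £4,788.90| = £3,490.34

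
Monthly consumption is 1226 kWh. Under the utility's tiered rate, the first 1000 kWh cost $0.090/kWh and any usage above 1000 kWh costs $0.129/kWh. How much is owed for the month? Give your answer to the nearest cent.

First 1000 kWh × $0.090 = $90.00
Remaining 226 kWh × $0.129 = $29.15
Total = $119.15

$119.15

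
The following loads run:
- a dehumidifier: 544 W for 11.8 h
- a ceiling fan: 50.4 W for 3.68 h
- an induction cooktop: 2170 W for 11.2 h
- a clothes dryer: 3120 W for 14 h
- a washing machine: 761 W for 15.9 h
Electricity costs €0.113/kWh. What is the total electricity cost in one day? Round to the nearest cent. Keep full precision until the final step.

dehumidifier: 544 W × 11.8 h = 6,419 Wh = 6.419 kWh
ceiling fan: 50.4 W × 3.68 h = 185 Wh = 0.1855 kWh
induction cooktop: 2170 W × 11.2 h = 24,304 Wh = 24.3 kWh
clothes dryer: 3120 W × 14 h = 43,680 Wh = 43.68 kWh
washing machine: 761 W × 15.9 h = 12,100 Wh = 12.1 kWh
Total energy = 6.419 + 0.1855 + 24.3 + 43.68 + 12.1 = 86.69 kWh
Cost = 86.69 kWh × €0.113 = €9.80

€9.80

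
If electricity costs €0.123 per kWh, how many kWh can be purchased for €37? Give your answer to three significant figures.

301 kWh

€37 / €0.123 per kWh = 300.8 kWh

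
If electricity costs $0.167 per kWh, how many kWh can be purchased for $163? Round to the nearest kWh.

976 kWh

$163 / $0.167 per kWh = 976 kWh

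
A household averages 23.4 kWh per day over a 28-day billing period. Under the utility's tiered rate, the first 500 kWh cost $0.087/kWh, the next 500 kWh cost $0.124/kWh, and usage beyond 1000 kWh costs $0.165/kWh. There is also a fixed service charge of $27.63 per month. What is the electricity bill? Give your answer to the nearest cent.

$90.37

Usage = 23.4 kWh/day × 28 days = 655.2 kWh
First 500 kWh × $0.087 = $43.50
Next 155.2 kWh × $0.124 = $19.24
Remaining tier: 0 kWh (not reached)
Energy charge = $62.74; + service $27.63 = $90.37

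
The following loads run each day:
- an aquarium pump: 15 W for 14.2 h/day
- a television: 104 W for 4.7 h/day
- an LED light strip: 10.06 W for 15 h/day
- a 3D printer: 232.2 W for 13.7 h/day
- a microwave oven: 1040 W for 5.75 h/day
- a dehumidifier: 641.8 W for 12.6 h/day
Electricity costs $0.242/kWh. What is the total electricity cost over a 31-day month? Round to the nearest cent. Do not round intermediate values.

$135.79

aquarium pump: 15 W × 14.2 h × 31 d = 6,603 Wh = 6.603 kWh
television: 104 W × 4.7 h × 31 d = 15,153 Wh = 15.15 kWh
LED light strip: 10.06 W × 15 h × 31 d = 4,678 Wh = 4.678 kWh
3D printer: 232.2 W × 13.7 h × 31 d = 98,615 Wh = 98.62 kWh
microwave oven: 1040 W × 5.75 h × 31 d = 185,380 Wh = 185.4 kWh
dehumidifier: 641.8 W × 12.6 h × 31 d = 250,687 Wh = 250.7 kWh
Total energy = 6.603 + 15.15 + 4.678 + 98.62 + 185.4 + 250.7 = 561.1 kWh
Cost = 561.1 kWh × $0.242 = $135.79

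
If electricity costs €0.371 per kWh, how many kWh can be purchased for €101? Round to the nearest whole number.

€101 / €0.371 per kWh = 272.2 kWh

272 kWh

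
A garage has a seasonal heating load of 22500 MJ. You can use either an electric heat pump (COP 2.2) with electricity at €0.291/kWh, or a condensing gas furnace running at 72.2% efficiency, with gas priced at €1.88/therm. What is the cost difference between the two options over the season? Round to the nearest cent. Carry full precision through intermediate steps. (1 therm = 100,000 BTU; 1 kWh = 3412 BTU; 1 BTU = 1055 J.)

Heat load = 22500 MJ = 22,500,000,000 J / 1055 = 21,327,014 BTU
Gas: input = 21,327,014 / 0.722 = 29,538,801 BTU = 295.4 therm → 295.4 × €1.88 = €555.33
Heat pump: 21,327,014 BTU / 3412 = 6,251 kWh heat; / 2.2 = 2,841 kWh in → × €0.291 = €826.78
Difference = |€555.33 − €826.78| = €271.45

€271.45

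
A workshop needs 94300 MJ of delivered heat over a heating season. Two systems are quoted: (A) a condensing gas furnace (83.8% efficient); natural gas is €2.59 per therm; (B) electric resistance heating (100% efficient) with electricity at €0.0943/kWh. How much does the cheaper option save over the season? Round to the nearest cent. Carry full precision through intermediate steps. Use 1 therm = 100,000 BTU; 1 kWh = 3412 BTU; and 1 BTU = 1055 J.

€292.21

Heat load = 94300 MJ = 94,300,000,000 J / 1055 = 89,383,886 BTU
Gas: input = 89,383,886 / 0.838 = 106,663,349 BTU = 1,067 therm → 1,067 × €2.59 = €2,762.58
Electric: 89,383,886 BTU / 3412 = 26,200 kWh → × €0.0943 = €2,470.37
Difference = |€2,762.58 − €2,470.37| = €292.21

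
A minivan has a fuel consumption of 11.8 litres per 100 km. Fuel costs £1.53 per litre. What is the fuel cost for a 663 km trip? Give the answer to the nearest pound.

£120

Fuel = 11.8 L/100 km × 663 km / 100 = 78.23 L
Cost = 78.23 L × £1.53/L = £119.70 ≈ £120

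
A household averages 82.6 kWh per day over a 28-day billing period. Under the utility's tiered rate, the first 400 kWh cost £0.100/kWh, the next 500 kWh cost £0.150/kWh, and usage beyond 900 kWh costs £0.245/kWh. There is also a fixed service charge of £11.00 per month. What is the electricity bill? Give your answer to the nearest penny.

£472.14

Usage = 82.6 kWh/day × 28 days = 2312.8 kWh
First 400 kWh × £0.100 = £40.00
Next 500 kWh × £0.150 = £75.00
Remaining 1412.8 kWh × £0.245 = £346.14
Energy charge = £461.14; + service £11.00 = £472.14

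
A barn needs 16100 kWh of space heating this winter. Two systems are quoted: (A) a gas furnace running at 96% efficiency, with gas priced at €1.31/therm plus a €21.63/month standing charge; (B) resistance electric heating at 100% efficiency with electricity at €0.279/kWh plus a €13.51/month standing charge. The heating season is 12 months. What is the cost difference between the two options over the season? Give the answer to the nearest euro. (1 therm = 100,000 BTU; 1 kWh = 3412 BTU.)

Heat load = 16100 kWh × 3412 = 54,933,200 BTU
Gas: input = 54,933,200 / 0.96 = 57,222,083 BTU = 572.2 therm → 572.2 × €1.31 = €749.61; + 12 × €21.63 standing = €1,009.17
Electric: 54,933,200 BTU / 3412 = 16,100 kWh → × €0.279 = €4,491.90; + 12 × €13.51 standing = €4,654.02
Difference = |€1,009.17 − €4,654.02| = €3,644.85 ≈ €3645

€3645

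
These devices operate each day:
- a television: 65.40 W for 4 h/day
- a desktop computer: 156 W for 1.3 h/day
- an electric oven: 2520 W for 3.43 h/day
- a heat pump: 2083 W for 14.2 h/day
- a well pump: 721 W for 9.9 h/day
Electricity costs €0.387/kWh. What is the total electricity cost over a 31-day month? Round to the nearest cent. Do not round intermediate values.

television: 65.40 W × 4 h × 31 d = 8,110 Wh = 8.11 kWh
desktop computer: 156 W × 1.3 h × 31 d = 6,287 Wh = 6.287 kWh
electric oven: 2520 W × 3.43 h × 31 d = 267,952 Wh = 268 kWh
heat pump: 2083 W × 14.2 h × 31 d = 916,937 Wh = 916.9 kWh
well pump: 721 W × 9.9 h × 31 d = 221,275 Wh = 221.3 kWh
Total energy = 8.11 + 6.287 + 268 + 916.9 + 221.3 = 1,421 kWh
Cost = 1,421 kWh × €0.387 = €549.76

€549.76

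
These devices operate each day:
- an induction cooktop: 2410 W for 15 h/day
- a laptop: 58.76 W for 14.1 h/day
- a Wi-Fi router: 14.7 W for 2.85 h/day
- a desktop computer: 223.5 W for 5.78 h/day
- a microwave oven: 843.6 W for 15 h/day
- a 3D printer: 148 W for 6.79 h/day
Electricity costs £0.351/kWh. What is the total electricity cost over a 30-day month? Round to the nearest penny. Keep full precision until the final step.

£547.26

induction cooktop: 2410 W × 15 h × 30 d = 1,084,500 Wh = 1,084 kWh
laptop: 58.76 W × 14.1 h × 30 d = 24,855 Wh = 24.86 kWh
Wi-Fi router: 14.7 W × 2.85 h × 30 d = 1,257 Wh = 1.257 kWh
desktop computer: 223.5 W × 5.78 h × 30 d = 38,755 Wh = 38.75 kWh
microwave oven: 843.6 W × 15 h × 30 d = 379,620 Wh = 379.6 kWh
3D printer: 148 W × 6.79 h × 30 d = 30,148 Wh = 30.15 kWh
Total energy = 1,084 + 24.86 + 1.257 + 38.75 + 379.6 + 30.15 = 1,559 kWh
Cost = 1,559 kWh × £0.351 = £547.26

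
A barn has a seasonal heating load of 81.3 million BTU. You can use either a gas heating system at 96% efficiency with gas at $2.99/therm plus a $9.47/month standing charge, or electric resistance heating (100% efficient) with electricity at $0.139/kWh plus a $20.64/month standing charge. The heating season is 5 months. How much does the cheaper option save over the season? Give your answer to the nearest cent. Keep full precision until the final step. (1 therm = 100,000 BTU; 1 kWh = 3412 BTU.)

Heat load = 81.3 × 10⁶ BTU = 81,300,000 BTU
Gas: input = 81,300,000 / 0.960 = 84,687,500 BTU = 846.9 therm → 846.9 × $2.99 = $2,532.16; + 5 × $9.47 standing = $2,579.51
Electric: 81,300,000 BTU / 3412 = 23,830 kWh → × $0.139 = $3,312.05; + 5 × $20.64 standing = $3,415.25
Difference = |$2,579.51 − $3,415.25| = $835.74

$835.74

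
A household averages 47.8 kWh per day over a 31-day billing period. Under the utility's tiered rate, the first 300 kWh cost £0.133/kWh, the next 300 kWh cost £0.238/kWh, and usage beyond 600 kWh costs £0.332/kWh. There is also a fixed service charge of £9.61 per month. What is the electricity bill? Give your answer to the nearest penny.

Usage = 47.8 kWh/day × 31 days = 1481.8 kWh
First 300 kWh × £0.133 = £39.90
Next 300 kWh × £0.238 = £71.40
Remaining 881.8 kWh × £0.332 = £292.76
Energy charge = £404.06; + service £9.61 = £413.67

£413.67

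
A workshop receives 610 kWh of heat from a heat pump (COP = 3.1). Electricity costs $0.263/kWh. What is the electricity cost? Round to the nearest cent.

$51.75

Electrical input = 610 kWh / 3.1 = 196.8 kWh
Cost = 196.8 × $0.263/kWh = $51.75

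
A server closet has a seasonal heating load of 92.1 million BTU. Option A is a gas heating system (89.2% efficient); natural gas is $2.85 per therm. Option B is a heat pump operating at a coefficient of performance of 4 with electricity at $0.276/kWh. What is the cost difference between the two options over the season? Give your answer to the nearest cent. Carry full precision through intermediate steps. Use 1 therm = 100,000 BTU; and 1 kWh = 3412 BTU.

$1080.14

Heat load = 92.1 × 10⁶ BTU = 92,100,000 BTU
Gas: input = 92,100,000 / 0.892 = 103,251,121 BTU = 1,033 therm → 1,033 × $2.85 = $2,942.66
Heat pump: 92,100,000 BTU / 3412 = 26,990 kWh heat; / 4 = 6,748 kWh in → × $0.276 = $1,862.51
Difference = |$2,942.66 − $1,862.51| = $1,080.14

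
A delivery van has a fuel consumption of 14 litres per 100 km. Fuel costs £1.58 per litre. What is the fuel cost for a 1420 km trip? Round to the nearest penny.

£314.10

Fuel = 14 L/100 km × 1420 km / 100 = 198.8 L
Cost = 198.8 L × £1.58/L = £314.10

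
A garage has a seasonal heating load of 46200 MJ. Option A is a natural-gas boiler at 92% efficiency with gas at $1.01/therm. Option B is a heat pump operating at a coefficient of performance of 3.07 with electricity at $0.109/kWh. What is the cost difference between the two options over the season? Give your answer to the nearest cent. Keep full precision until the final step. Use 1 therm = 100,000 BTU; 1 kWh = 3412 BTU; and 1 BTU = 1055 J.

$25.07

Heat load = 46200 MJ = 46,200,000,000 J / 1055 = 43,791,469 BTU
Gas: input = 43,791,469 / 0.92 = 47,599,423 BTU = 476 therm → 476 × $1.01 = $480.75
Heat pump: 43,791,469 BTU / 3412 = 12,830 kWh heat; / 3.07 = 4,181 kWh in → × $0.109 = $455.69
Difference = |$480.75 − $455.69| = $25.07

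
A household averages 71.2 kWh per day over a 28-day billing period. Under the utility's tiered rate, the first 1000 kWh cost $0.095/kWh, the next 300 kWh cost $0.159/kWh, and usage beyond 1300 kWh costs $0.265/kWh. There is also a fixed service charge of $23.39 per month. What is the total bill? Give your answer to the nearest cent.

Usage = 71.2 kWh/day × 28 days = 1993.6 kWh
First 1000 kWh × $0.095 = $95.00
Next 300 kWh × $0.159 = $47.70
Remaining 693.6 kWh × $0.265 = $183.80
Energy charge = $326.50; + service $23.39 = $349.89

$349.89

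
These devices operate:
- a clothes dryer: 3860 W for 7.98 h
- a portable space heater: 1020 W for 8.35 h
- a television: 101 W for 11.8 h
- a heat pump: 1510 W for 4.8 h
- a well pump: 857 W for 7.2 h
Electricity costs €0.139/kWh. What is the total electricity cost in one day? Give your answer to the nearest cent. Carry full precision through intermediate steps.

€7.50

clothes dryer: 3860 W × 7.98 h = 30,803 Wh = 30.8 kWh
portable space heater: 1020 W × 8.35 h = 8,517 Wh = 8.517 kWh
television: 101 W × 11.8 h = 1,192 Wh = 1.192 kWh
heat pump: 1510 W × 4.8 h = 7,248 Wh = 7.248 kWh
well pump: 857 W × 7.2 h = 6,170 Wh = 6.17 kWh
Total energy = 30.8 + 8.517 + 1.192 + 7.248 + 6.17 = 53.93 kWh
Cost = 53.93 kWh × €0.139 = €7.50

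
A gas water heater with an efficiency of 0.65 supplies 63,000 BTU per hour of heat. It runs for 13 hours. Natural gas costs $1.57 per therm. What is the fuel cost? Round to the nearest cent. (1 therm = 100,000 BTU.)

$19.78

Heat delivered = 63,000 BTU/h × 13 h = 819,000 BTU
Gas input = 819,000 / 0.65 = 1,260,000 BTU
= 1,260,000 / 100,000 = 12.6 therm
Cost = 12.6 × $1.57/therm = $19.78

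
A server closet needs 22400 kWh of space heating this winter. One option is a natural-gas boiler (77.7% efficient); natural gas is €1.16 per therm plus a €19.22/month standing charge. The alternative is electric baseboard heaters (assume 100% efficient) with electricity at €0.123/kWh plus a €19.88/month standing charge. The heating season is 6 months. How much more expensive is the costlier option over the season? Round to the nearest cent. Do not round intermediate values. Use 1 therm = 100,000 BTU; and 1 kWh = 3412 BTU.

€1618.14

Heat load = 22400 kWh × 3412 = 76,428,800 BTU
Gas: input = 76,428,800 / 0.777 = 98,363,964 BTU = 983.6 therm → 983.6 × €1.16 = €1,141.02; + 6 × €19.22 standing = €1,256.34
Electric: 76,428,800 BTU / 3412 = 22,400 kWh → × €0.123 = €2,755.20; + 6 × €19.88 standing = €2,874.48
Difference = |€1,256.34 − €2,874.48| = €1,618.14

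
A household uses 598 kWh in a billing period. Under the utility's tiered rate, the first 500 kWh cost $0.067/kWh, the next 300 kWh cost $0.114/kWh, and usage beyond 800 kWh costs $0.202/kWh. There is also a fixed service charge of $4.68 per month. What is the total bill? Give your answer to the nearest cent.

First 500 kWh × $0.067 = $33.50
Next 98 kWh × $0.114 = $11.17
Remaining tier: 0 kWh (not reached)
Energy charge = $44.67; + service $4.68 = $49.35

$49.35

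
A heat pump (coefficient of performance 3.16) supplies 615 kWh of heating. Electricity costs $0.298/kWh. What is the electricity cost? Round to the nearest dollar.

Electrical input = 615 kWh / 3.16 = 194.6 kWh
Cost = 194.6 × $0.298/kWh = $58.00

$58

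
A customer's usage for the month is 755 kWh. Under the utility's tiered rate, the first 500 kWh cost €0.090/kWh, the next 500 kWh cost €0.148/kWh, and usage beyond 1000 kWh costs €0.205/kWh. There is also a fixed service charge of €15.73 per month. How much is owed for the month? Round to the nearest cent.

First 500 kWh × €0.090 = €45.00
Next 255 kWh × €0.148 = €37.74
Remaining tier: 0 kWh (not reached)
Energy charge = €82.74; + service €15.73 = €98.47

€98.47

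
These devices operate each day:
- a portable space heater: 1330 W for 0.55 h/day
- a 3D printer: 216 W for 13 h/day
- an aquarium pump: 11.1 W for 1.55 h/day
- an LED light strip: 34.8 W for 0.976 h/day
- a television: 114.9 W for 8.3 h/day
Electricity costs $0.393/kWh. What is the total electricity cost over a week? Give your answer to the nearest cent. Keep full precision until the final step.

portable space heater: 1330 W × 0.55 h × 7 d = 5,121 Wh = 5.121 kWh
3D printer: 216 W × 13 h × 7 d = 19,656 Wh = 19.66 kWh
aquarium pump: 11.1 W × 1.55 h × 7 d = 120 Wh = 0.1204 kWh
LED light strip: 34.8 W × 0.976 h × 7 d = 238 Wh = 0.2378 kWh
television: 114.9 W × 8.3 h × 7 d = 6,676 Wh = 6.676 kWh
Total energy = 5.121 + 19.66 + 0.1204 + 0.2378 + 6.676 = 31.81 kWh
Cost = 31.81 kWh × $0.393 = $12.50

$12.50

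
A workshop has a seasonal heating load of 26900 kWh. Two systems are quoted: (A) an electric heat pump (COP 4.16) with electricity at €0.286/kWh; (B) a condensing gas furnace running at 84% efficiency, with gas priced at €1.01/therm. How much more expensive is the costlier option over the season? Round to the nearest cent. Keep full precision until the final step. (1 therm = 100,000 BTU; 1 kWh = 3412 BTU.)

Heat load = 26900 kWh × 3412 = 91,782,800 BTU
Gas: input = 91,782,800 / 0.84 = 109,265,238 BTU = 1,093 therm → 1,093 × €1.01 = €1,103.58
Heat pump: 91,782,800 BTU / 3412 = 26,900 kWh heat; / 4.16 = 6,466 kWh in → × €0.286 = €1,849.37
Difference = |€1,103.58 − €1,849.37| = €745.80

€745.80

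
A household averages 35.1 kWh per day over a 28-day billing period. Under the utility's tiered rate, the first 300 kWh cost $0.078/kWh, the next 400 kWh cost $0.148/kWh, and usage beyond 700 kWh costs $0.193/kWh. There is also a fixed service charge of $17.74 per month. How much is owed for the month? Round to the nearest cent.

$154.92

Usage = 35.1 kWh/day × 28 days = 982.8 kWh
First 300 kWh × $0.078 = $23.40
Next 400 kWh × $0.148 = $59.20
Remaining 282.8 kWh × $0.193 = $54.58
Energy charge = $137.18; + service $17.74 = $154.92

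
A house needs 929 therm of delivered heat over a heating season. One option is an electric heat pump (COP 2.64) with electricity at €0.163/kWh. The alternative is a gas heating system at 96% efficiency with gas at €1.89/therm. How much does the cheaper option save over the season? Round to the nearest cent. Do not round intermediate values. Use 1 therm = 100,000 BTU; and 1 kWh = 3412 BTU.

€147.88

Heat load = 929 therm × 100,000 = 92,900,000 BTU
Gas: input = 92,900,000 / 0.96 = 96,770,833 BTU = 967.7 therm → 967.7 × €1.89 = €1,828.97
Heat pump: 92,900,000 BTU / 3412 = 27,230 kWh heat; / 2.64 = 10,310 kWh in → × €0.163 = €1,681.09
Difference = |€1,828.97 − €1,681.09| = €147.88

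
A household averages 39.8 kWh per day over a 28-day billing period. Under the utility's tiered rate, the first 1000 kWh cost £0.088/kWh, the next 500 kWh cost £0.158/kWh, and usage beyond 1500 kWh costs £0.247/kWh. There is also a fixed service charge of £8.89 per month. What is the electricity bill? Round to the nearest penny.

£114.97

Usage = 39.8 kWh/day × 28 days = 1114.4 kWh
First 1000 kWh × £0.088 = £88.00
Next 114.4 kWh × £0.158 = £18.08
Remaining tier: 0 kWh (not reached)
Energy charge = £106.08; + service £8.89 = £114.97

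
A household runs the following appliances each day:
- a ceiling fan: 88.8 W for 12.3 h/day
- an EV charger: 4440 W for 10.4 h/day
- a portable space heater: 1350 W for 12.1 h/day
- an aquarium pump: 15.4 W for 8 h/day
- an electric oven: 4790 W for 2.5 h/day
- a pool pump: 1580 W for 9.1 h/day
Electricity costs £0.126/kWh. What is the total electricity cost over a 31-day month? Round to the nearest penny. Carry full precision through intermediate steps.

ceiling fan: 88.8 W × 12.3 h × 31 d = 33,859 Wh = 33.86 kWh
EV charger: 4440 W × 10.4 h × 31 d = 1,431,456 Wh = 1,431 kWh
portable space heater: 1350 W × 12.1 h × 31 d = 506,385 Wh = 506.4 kWh
aquarium pump: 15.4 W × 8 h × 31 d = 3,819 Wh = 3.819 kWh
electric oven: 4790 W × 2.5 h × 31 d = 371,225 Wh = 371.2 kWh
pool pump: 1580 W × 9.1 h × 31 d = 445,718 Wh = 445.7 kWh
Total energy = 33.86 + 1,431 + 506.4 + 3.819 + 371.2 + 445.7 = 2,792 kWh
Cost = 2,792 kWh × £0.126 = £351.85

£351.85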